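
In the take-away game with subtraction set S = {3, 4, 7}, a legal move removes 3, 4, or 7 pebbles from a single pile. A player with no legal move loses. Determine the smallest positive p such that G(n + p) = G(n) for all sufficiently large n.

G(0) = 0
G(1) = mex{} = 0
G(2) = mex{} = 0
G(3) = mex{0} = 1
G(4) = mex{0,0} = 1
G(5) = mex{0,0} = 1
G(6) = mex{1,0} = 2
G(7) = mex{1,1,0} = 2
G(8) = mex{1,1,0} = 2
G(9) = mex{2,1,0} = 3
G(10) = mex{2,2,1} = 0
G(11) = mex{2,2,1} = 0
G(12) = mex{3,2,1} = 0
G(13) = mex{0,3,2} = 1
G(14) = mex{0,0,2} = 1
G(15) = mex{0,0,2} = 1
G(16) = mex{1,0,3} = 2
G(17) = mex{1,1,0} = 2
G(18) = mex{1,1,0} = 2
G(19) = mex{2,1,0} = 3
G(20) = mex{2,2,1} = 0
G(21) = mex{2,2,1} = 0
G(n+10) = G(n) holds for n = 0,…,6 (a full window of length max(S) = 7), so the sequence is purely periodic with period 10.

10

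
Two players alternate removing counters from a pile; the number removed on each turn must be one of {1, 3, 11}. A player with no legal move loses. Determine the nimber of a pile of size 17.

n :  0  1  2  3  4  5  6  7  8  9 10 11 12 13 14 15 16 17
G :  0  1  0  1  0  1  0  1  0  1  0  1  0  1  0  1  0  1

1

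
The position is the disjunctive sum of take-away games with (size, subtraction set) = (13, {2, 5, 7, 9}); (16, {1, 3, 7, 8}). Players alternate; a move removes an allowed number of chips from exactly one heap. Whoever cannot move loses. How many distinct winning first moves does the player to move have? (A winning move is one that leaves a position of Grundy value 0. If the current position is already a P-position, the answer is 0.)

Heap A, S = {2, 5, 7, 9}:
n :  0  1  2  3  4  5  6  7  8  9 10 11 12 13
G :  0  0  1  1  0  2  1  3  2  2  3  3  0  4
G_A(13) = 4.
Heap B, S = {1, 3, 7, 8}:
n :  0  1  2  3  4  5  6  7  8  9 10 11 12 13 14 15 16
G :  0  1  0  1  0  1  0  1  2  3  2  3  2  3  2  0  1
G_B(16) = 1.
Combined Grundy value = 4 ⊕ 1 = 5.
A winning move leaves total XOR = 0, i.e. changes one component's Grundy value g to g ⊕ X where X is the current total.
Heap A: need g' = 4⊕5 = 1. Options: 13−2→G=3, 13−5→G=2, 13−7→G=1, 13−9→G=0. Hits: 1.
Heap B: need g' = 1⊕5 = 4. Options: 16−1→G=0, 16−3→G=3, 16−7→G=3, 16−8→G=2. Hits: 0.

1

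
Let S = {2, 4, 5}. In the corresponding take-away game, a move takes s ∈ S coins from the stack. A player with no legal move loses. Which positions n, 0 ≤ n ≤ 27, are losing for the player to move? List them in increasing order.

0, 1, 7, 8, 14, 15, 21, 22

G(0) = 0
G(1) = mex{} = 0
G(2) = mex{0} = 1
G(3) = mex{0} = 1
G(4) = mex{1,0} = 2
G(5) = mex{1,0,0} = 2
G(6) = mex{2,1,0} = 3
G(7) = mex{2,1,1} = 0
G(8) = mex{3,2,1} = 0
G(9) = mex{0,2,2} = 1
G(10) = mex{0,3,2} = 1
G(11) = mex{1,0,3} = 2
G(12) = mex{1,0,0} = 2
G(13) = mex{2,1,0} = 3
G(14) = mex{2,1,1} = 0
G(15) = mex{3,2,1} = 0
G(16) = mex{0,2,2} = 1
G(17) = mex{0,3,2} = 1
G(18) = mex{1,0,3} = 2
G(19) = mex{1,0,0} = 2
G(20) = mex{2,1,0} = 3
G(21) = mex{2,1,1} = 0
G(22) = mex{3,2,1} = 0
G(23) = mex{0,2,2} = 1
G(24) = mex{0,3,2} = 1
G(25) = mex{1,0,3} = 2
G(26) = mex{1,0,0} = 2
G(27) = mex{2,1,0} = 3
P-positions are exactly the n with G(n) = 0.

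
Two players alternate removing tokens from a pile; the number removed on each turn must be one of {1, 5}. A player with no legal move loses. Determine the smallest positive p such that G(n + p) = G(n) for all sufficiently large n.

2

G(0) = 0
G(1) = mex{0} = 1
G(2) = mex{1} = 0
G(3) = mex{0} = 1
G(4) = mex{1} = 0
G(5) = mex{0,0} = 1
G(6) = mex{1,1} = 0
G(7) = mex{0,0} = 1
G(8) = mex{1,1} = 0
G(9) = mex{0,0} = 1
G(10) = mex{1,1} = 0
G(11) = mex{0,0} = 1
G(12) = mex{1,1} = 0
G(13) = mex{0,0} = 1
G(14) = mex{1,1} = 0
G(n+2) = G(n) holds for n = 0,…,4 (a full window of length max(S) = 5), so the sequence is purely periodic with period 2.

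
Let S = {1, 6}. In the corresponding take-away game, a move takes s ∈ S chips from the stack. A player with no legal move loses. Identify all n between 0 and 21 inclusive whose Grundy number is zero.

n :  0  1  2  3  4  5  6  7  8  9 10 11 12 13 14 15 16 17 18 19 20 21
G :  0  1  0  1  0  1  2  0  1  0  1  0  1  2  0  1  0  1  0  1  2  0
P-positions are exactly the n with G(n) = 0.

0, 2, 4, 7, 9, 11, 14, 16, 18, 21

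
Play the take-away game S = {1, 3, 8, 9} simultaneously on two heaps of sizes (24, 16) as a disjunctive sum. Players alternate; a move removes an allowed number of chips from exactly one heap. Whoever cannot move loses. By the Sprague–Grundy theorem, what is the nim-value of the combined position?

2

All heaps use S = {1, 3, 8, 9}:
G(0) = 0
G(1) = mex{0} = 1
G(2) = mex{1} = 0
G(3) = mex{0,0} = 1
G(4) = mex{1,1} = 0
G(5) = mex{0,0} = 1
G(6) = mex{1,1} = 0
G(7) = mex{0,0} = 1
G(8) = mex{1,1,0} = 2
G(9) = mex{2,0,1,0} = 3
G(10) = mex{3,1,0,1} = 2
G(11) = mex{2,2,1,0} = 3
G(12) = mex{3,3,0,1} = 2
G(13) = mex{2,2,1,0} = 3
G(14) = mex{3,3,0,1} = 2
G(15) = mex{2,2,1,0} = 3
G(16) = mex{3,3,2,1} = 0
G(17) = mex{0,2,3,2} = 1
G(18) = mex{1,3,2,3} = 0
G(19) = mex{0,0,3,2} = 1
G(20) = mex{1,1,2,3} = 0
G(21) = mex{0,0,3,2} = 1
G(22) = mex{1,1,2,3} = 0
G(23) = mex{0,0,3,2} = 1
G(24) = mex{1,1,0,3} = 2
Heap A: G(24) = 2.
Heap B: G(16) = 0.
Combined Grundy value = 2 ⊕ 0 = 2.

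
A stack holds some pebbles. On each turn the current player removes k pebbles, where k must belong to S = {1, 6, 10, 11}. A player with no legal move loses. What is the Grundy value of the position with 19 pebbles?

3

G(0) = 0
G(1) = mex{0} = 1
G(2) = mex{1} = 0
G(3) = mex{0} = 1
G(4) = mex{1} = 0
G(5) = mex{0} = 1
G(6) = mex{1,0} = 2
G(7) = mex{2,1} = 0
G(8) = mex{0,0} = 1
G(9) = mex{1,1} = 0
G(10) = mex{0,0,0} = 1
G(11) = mex{1,1,1,0} = 2
G(12) = mex{2,2,0,1} = 3
G(13) = mex{3,0,1,0} = 2
G(14) = mex{2,1,0,1} = 3
G(15) = mex{3,0,1,0} = 2
G(16) = mex{2,1,2,1} = 0
G(17) = mex{0,2,0,2} = 1
G(18) = mex{1,3,1,0} = 2
G(19) = mex{2,2,0,1} = 3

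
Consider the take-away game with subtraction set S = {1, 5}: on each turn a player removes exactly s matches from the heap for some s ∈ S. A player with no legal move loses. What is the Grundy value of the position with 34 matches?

0

n :  0  1  2  3  4  5  6  7  8  9 10 11 12 13 14 15 16 17 18 19 20 21 22 23 24 25 26 27 28 29 30 31 32 33 34
G :  0  1  0  1  0  1  0  1  0  1  0  1  0  1  0  1  0  1  0  1  0  1  0  1  0  1  0  1  0  1  0  1  0  1  0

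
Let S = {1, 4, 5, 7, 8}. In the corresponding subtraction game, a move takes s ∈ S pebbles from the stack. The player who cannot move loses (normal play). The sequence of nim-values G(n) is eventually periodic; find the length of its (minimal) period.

G(0) = 0
G(1) = mex{0} = 1
G(2) = mex{1} = 0
G(3) = mex{0} = 1
G(4) = mex{1,0} = 2
G(5) = mex{2,1,0} = 3
G(6) = mex{3,0,1} = 2
G(7) = mex{2,1,0,0} = 3
G(8) = mex{3,2,1,1,0} = 4
G(9) = mex{4,3,2,0,1} = 5
G(10) = mex{5,2,3,1,0} = 4
G(11) = mex{4,3,2,2,1} = 0
G(12) = mex{0,4,3,3,2} = 1
G(13) = mex{1,5,4,2,3} = 0
G(14) = mex{0,4,5,3,2} = 1
G(15) = mex{1,0,4,4,3} = 2
G(16) = mex{2,1,0,5,4} = 3
G(17) = mex{3,0,1,4,5} = 2
G(18) = mex{2,1,0,0,4} = 3
G(19) = mex{3,2,1,1,0} = 4
G(20) = mex{4,3,2,0,1} = 5
G(21) = mex{5,2,3,1,0} = 4
G(22) = mex{4,3,2,2,1} = 0
G(23) = mex{0,4,3,3,2} = 1
G(n+11) = G(n) holds for n = 0,…,7 (a full window of length max(S) = 8), so the sequence is purely periodic with period 11.

11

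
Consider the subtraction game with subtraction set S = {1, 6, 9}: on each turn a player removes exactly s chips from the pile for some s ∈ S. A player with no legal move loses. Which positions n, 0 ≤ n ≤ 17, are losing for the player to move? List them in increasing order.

0, 2, 4, 7, 12, 14, 17

n :  0  1  2  3  4  5  6  7  8  9 10 11 12 13 14 15 16 17
G :  0  1  0  1  0  1  2  0  1  2  3  2  0  1  0  1  2  0
P-positions are exactly the n with G(n) = 0.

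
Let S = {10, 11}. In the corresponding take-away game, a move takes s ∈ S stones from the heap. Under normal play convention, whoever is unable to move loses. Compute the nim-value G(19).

1

G(0) = 0
G(1) = mex{} = 0
G(2) = mex{} = 0
G(3) = mex{} = 0
G(4) = mex{} = 0
G(5) = mex{} = 0
G(6) = mex{} = 0
G(7) = mex{} = 0
G(8) = mex{} = 0
G(9) = mex{} = 0
G(10) = mex{0} = 1
G(11) = mex{0,0} = 1
G(12) = mex{0,0} = 1
G(13) = mex{0,0} = 1
G(14) = mex{0,0} = 1
G(15) = mex{0,0} = 1
G(16) = mex{0,0} = 1
G(17) = mex{0,0} = 1
G(18) = mex{0,0} = 1
G(19) = mex{0,0} = 1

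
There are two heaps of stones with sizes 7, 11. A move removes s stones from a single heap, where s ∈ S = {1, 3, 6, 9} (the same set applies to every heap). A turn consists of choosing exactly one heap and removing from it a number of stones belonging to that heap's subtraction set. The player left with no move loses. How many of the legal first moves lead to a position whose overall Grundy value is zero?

0

All heaps use S = {1, 3, 6, 9}:
G(0) = 0
G(1) = mex{0} = 1
G(2) = mex{1} = 0
G(3) = mex{0,0} = 1
G(4) = mex{1,1} = 0
G(5) = mex{0,0} = 1
G(6) = mex{1,1,0} = 2
G(7) = mex{2,0,1} = 3
G(8) = mex{3,1,0} = 2
G(9) = mex{2,2,1,0} = 3
G(10) = mex{3,3,0,1} = 2
G(11) = mex{2,2,1,0} = 3
Heap A: G(7) = 3.
Heap B: G(11) = 3.
Combined Grundy value = 3 ⊕ 3 = 0.
A winning move leaves total XOR = 0, i.e. changes one component's Grundy value g to g ⊕ X where X is the current total.
Heap A: target g' = 3⊕0 = 3, but every legal move changes the Grundy value (mex property), so 0 moves.
Heap B: target g' = 3⊕0 = 3, but every legal move changes the Grundy value (mex property), so 0 moves.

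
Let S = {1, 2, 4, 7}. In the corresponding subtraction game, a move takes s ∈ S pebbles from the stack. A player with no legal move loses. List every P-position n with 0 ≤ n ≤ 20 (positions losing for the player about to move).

n :  0  1  2  3  4  5  6  7  8  9 10 11 12 13 14 15 16 17 18 19 20
G :  0  1  2  0  1  2  0  1  2  0  1  2  0  1  2  0  1  2  0  1  2
P-positions are exactly the n with G(n) = 0.

0, 3, 6, 9, 12, 15, 18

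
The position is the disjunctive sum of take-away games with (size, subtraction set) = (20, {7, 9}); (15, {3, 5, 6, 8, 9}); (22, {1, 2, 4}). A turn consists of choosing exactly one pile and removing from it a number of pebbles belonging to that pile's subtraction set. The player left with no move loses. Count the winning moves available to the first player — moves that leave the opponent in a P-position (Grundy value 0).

0

Pile A, S = {7, 9}:
G(0) = 0
G(1) = mex{} = 0
G(2) = mex{} = 0
G(3) = mex{} = 0
G(4) = mex{} = 0
G(5) = mex{} = 0
G(6) = mex{} = 0
G(7) = mex{0} = 1
G(8) = mex{0} = 1
G(9) = mex{0,0} = 1
G(10) = mex{0,0} = 1
G(11) = mex{0,0} = 1
G(12) = mex{0,0} = 1
G(13) = mex{0,0} = 1
G(14) = mex{1,0} = 2
G(15) = mex{1,0} = 2
G(16) = mex{1,1} = 0
G(17) = mex{1,1} = 0
G(18) = mex{1,1} = 0
G(19) = mex{1,1} = 0
G(20) = mex{1,1} = 0
G_A(20) = 0.
Pile B, S = {3, 5, 6, 8, 9}:
n :  0  1  2  3  4  5  6  7  8  9 10 11 12 13 14 15
G :  0  0  0  1  1  1  2  2  2  3  3  3  0  0  0  1
G_B(15) = 1.
Pile C, S = {1, 2, 4}:
n :  0  1  2  3  4  5  6  7  8  9 10 11 12 13 14 15 16 17 18 19 20 21 22
G :  0  1  2  0  1  2  0  1  2  0  1  2  0  1  2  0  1  2  0  1  2  0  1
G_C(22) = 1.
Combined Grundy value = 0 ⊕ 1 ⊕ 1 = 0.
A winning move leaves total XOR = 0, i.e. changes one component's Grundy value g to g ⊕ X where X is the current total.
Pile A: target g' = 0⊕0 = 0, but every legal move changes the Grundy value (mex property), so 0 moves.
Pile B: target g' = 1⊕0 = 1, but every legal move changes the Grundy value (mex property), so 0 moves.
Pile C: target g' = 1⊕0 = 1, but every legal move changes the Grundy value (mex property), so 0 moves.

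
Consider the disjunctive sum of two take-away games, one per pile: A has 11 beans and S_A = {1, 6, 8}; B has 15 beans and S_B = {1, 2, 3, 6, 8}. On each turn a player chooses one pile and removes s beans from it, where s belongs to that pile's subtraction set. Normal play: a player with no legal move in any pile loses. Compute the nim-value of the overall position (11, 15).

Pile A, S = {1, 6, 8}:
G(0) = 0
G(1) = mex{0} = 1
G(2) = mex{1} = 0
G(3) = mex{0} = 1
G(4) = mex{1} = 0
G(5) = mex{0} = 1
G(6) = mex{1,0} = 2
G(7) = mex{2,1} = 0
G(8) = mex{0,0,0} = 1
G(9) = mex{1,1,1} = 0
G(10) = mex{0,0,0} = 1
G(11) = mex{1,1,1} = 0
G_A(11) = 0.
Pile B, S = {1, 2, 3, 6, 8}:
G(0) = 0
G(1) = mex{0} = 1
G(2) = mex{1,0} = 2
G(3) = mex{2,1,0} = 3
G(4) = mex{3,2,1} = 0
G(5) = mex{0,3,2} = 1
G(6) = mex{1,0,3,0} = 2
G(7) = mex{2,1,0,1} = 3
G(8) = mex{3,2,1,2,0} = 4
G(9) = mex{4,3,2,3,1} = 0
G(10) = mex{0,4,3,0,2} = 1
G(11) = mex{1,0,4,1,3} = 2
G(12) = mex{2,1,0,2,0} = 3
G(13) = mex{3,2,1,3,1} = 0
G(14) = mex{0,3,2,4,2} = 1
G(15) = mex{1,0,3,0,3} = 2
G_B(15) = 2.
Combined Grundy value = 0 ⊕ 2 = 2.

2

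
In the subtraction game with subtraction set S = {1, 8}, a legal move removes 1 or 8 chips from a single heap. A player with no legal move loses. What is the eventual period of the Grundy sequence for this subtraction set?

9

G(0) = 0
G(1) = mex{0} = 1
G(2) = mex{1} = 0
G(3) = mex{0} = 1
G(4) = mex{1} = 0
G(5) = mex{0} = 1
G(6) = mex{1} = 0
G(7) = mex{0} = 1
G(8) = mex{1,0} = 2
G(9) = mex{2,1} = 0
G(10) = mex{0,0} = 1
G(11) = mex{1,1} = 0
G(12) = mex{0,0} = 1
G(13) = mex{1,1} = 0
G(14) = mex{0,0} = 1
G(15) = mex{1,1} = 0
G(16) = mex{0,2} = 1
G(17) = mex{1,0} = 2
G(18) = mex{2,1} = 0
G(19) = mex{0,0} = 1
G(n+9) = G(n) holds for n = 0,…,7 (a full window of length max(S) = 8), so the sequence is purely periodic with period 9.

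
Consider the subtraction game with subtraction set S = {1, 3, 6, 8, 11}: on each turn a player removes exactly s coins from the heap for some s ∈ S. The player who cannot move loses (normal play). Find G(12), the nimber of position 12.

4

n :  0  1  2  3  4  5  6  7  8  9 10 11 12
G :  0  1  0  1  0  1  2  3  2  0  1  3  4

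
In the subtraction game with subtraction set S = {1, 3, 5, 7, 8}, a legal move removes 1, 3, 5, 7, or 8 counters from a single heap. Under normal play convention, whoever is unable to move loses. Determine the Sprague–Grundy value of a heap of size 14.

G(0) = 0
G(1) = mex{0} = 1
G(2) = mex{1} = 0
G(3) = mex{0,0} = 1
G(4) = mex{1,1} = 0
G(5) = mex{0,0,0} = 1
G(6) = mex{1,1,1} = 0
G(7) = mex{0,0,0,0} = 1
G(8) = mex{1,1,1,1,0} = 2
G(9) = mex{2,0,0,0,1} = 3
G(10) = mex{3,1,1,1,0} = 2
G(11) = mex{2,2,0,0,1} = 3
G(12) = mex{3,3,1,1,0} = 2
G(13) = mex{2,2,2,0,1} = 3
G(14) = mex{3,3,3,1,0} = 2

2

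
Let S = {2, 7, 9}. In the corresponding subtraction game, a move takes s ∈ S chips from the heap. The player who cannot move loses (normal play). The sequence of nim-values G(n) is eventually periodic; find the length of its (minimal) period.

n :  0  1  2  3  4  5  6  7  8  9 10 11 12 13 14 15 16 17 18 19 20 21 22 23 24 25 26 27 28 29 30 31
G :  0  0  1  1  0  0  1  1  2  2  3  3  2  2  3  0  0  1  1  0  0  1  1  2  2  3  3  2  2  3  0  0
G(n+15) = G(n) holds for n = 0,…,8 (a full window of length max(S) = 9), so the sequence is purely periodic with period 15.

15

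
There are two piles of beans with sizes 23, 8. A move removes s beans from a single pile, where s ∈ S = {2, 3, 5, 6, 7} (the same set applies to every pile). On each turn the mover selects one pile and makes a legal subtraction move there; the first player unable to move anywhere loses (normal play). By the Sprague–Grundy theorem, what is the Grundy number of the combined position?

All piles use S = {2, 3, 5, 6, 7}:
n :  0  1  2  3  4  5  6  7  8  9 10 11 12 13 14 15 16 17 18 19 20 21 22 23
G :  0  0  1  1  2  2  3  3  4  0  0  1  1  2  2  3  3  4  0  0  1  1  2  2
Pile A: G(23) = 2.
Pile B: G(8) = 4.
Combined Grundy value = 2 ⊕ 4 = 6.

6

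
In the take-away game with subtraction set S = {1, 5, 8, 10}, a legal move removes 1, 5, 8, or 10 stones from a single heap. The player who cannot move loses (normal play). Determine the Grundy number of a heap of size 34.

2

G(0) = 0
G(1) = mex{0} = 1
G(2) = mex{1} = 0
G(3) = mex{0} = 1
G(4) = mex{1} = 0
G(5) = mex{0,0} = 1
G(6) = mex{1,1} = 0
G(7) = mex{0,0} = 1
G(8) = mex{1,1,0} = 2
G(9) = mex{2,0,1} = 3
G(10) = mex{3,1,0,0} = 2
G(11) = mex{2,0,1,1} = 3
G(12) = mex{3,1,0,0} = 2
G(13) = mex{2,2,1,1} = 0
G(14) = mex{0,3,0,0} = 1
G(15) = mex{1,2,1,1} = 0
G(16) = mex{0,3,2,0} = 1
G(17) = mex{1,2,3,1} = 0
G(18) = mex{0,0,2,2} = 1
G(19) = mex{1,1,3,3} = 0
G(20) = mex{0,0,2,2} = 1
G(21) = mex{1,1,0,3} = 2
G(22) = mex{2,0,1,2} = 3
G(23) = mex{3,1,0,0} = 2
G(24) = mex{2,0,1,1} = 3
G(25) = mex{3,1,0,0} = 2
G(26) = mex{2,2,1,1} = 0
G(27) = mex{0,3,0,0} = 1
G(28) = mex{1,2,1,1} = 0
G(29) = mex{0,3,2,0} = 1
G(30) = mex{1,2,3,1} = 0
G(31) = mex{0,0,2,2} = 1
G(32) = mex{1,1,3,3} = 0
G(33) = mex{0,0,2,2} = 1
G(34) = mex{1,1,0,3} = 2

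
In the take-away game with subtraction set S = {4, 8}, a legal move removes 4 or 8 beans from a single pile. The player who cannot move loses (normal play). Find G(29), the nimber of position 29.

G(0) = 0
G(1) = mex{} = 0
G(2) = mex{} = 0
G(3) = mex{} = 0
G(4) = mex{0} = 1
G(5) = mex{0} = 1
G(6) = mex{0} = 1
G(7) = mex{0} = 1
G(8) = mex{1,0} = 2
G(9) = mex{1,0} = 2
G(10) = mex{1,0} = 2
G(11) = mex{1,0} = 2
G(12) = mex{2,1} = 0
G(13) = mex{2,1} = 0
G(14) = mex{2,1} = 0
G(15) = mex{2,1} = 0
G(16) = mex{0,2} = 1
G(17) = mex{0,2} = 1
G(18) = mex{0,2} = 1
G(19) = mex{0,2} = 1
G(20) = mex{1,0} = 2
G(21) = mex{1,0} = 2
G(22) = mex{1,0} = 2
G(23) = mex{1,0} = 2
G(24) = mex{2,1} = 0
G(25) = mex{2,1} = 0
G(26) = mex{2,1} = 0
G(27) = mex{2,1} = 0
G(28) = mex{0,2} = 1
G(29) = mex{0,2} = 1

1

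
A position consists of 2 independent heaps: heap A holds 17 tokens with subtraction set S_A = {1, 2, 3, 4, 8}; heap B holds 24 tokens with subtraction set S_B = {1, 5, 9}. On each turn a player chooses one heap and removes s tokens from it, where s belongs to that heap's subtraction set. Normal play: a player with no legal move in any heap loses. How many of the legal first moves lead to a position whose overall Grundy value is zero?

1

Heap A, S = {1, 2, 3, 4, 8}:
G(0) = 0
G(1) = mex{0} = 1
G(2) = mex{1,0} = 2
G(3) = mex{2,1,0} = 3
G(4) = mex{3,2,1,0} = 4
G(5) = mex{4,3,2,1} = 0
G(6) = mex{0,4,3,2} = 1
G(7) = mex{1,0,4,3} = 2
G(8) = mex{2,1,0,4,0} = 3
G(9) = mex{3,2,1,0,1} = 4
G(10) = mex{4,3,2,1,2} = 0
G(11) = mex{0,4,3,2,3} = 1
G(12) = mex{1,0,4,3,4} = 2
G(13) = mex{2,1,0,4,0} = 3
G(14) = mex{3,2,1,0,1} = 4
G(15) = mex{4,3,2,1,2} = 0
G(16) = mex{0,4,3,2,3} = 1
G(17) = mex{1,0,4,3,4} = 2
G_A(17) = 2.
Heap B, S = {1, 5, 9}:
n :  0  1  2  3  4  5  6  7  8  9 10 11 12 13 14 15 16 17 18 19 20 21 22 23 24
G :  0  1  0  1  0  1  0  1  0  1  0  1  0  1  0  1  0  1  0  1  0  1  0  1  0
G_B(24) = 0.
Combined Grundy value = 2 ⊕ 0 = 2.
A winning move leaves total XOR = 0, i.e. changes one component's Grundy value g to g ⊕ X where X is the current total.
Heap A: need g' = 2⊕2 = 0. Options: 17−1→G=1, 17−2→G=0, 17−3→G=4, 17−4→G=3, 17−8→G=4. Hits: 1.
Heap B: need g' = 0⊕2 = 2. Options: 24−1→G=1, 24−5→G=1, 24−9→G=1. Hits: 0.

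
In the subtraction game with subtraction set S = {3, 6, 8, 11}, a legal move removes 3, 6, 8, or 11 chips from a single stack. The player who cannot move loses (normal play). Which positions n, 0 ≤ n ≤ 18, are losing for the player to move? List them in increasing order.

0, 1, 2, 14, 15, 16

n :  0  1  2  3  4  5  6  7  8  9 10 11 12 13 14 15 16 17 18
G :  0  0  0  1  1  1  2  2  2  3  3  3  4  4  0  0  0  1  1
P-positions are exactly the n with G(n) = 0.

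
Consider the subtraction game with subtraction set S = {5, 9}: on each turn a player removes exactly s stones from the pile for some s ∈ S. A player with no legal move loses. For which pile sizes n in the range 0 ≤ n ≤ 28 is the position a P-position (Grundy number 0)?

0, 1, 2, 3, 4, 14, 15, 16, 17, 18, 28

n :  0  1  2  3  4  5  6  7  8  9 10 11 12 13 14 15 16 17 18 19 20 21 22 23 24 25 26 27 28
G :  0  0  0  0  0  1  1  1  1  1  2  2  2  2  0  0  0  0  0  1  1  1  1  1  2  2  2  2  0
P-positions are exactly the n with G(n) = 0.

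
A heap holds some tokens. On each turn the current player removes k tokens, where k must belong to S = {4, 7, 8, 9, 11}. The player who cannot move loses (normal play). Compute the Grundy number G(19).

G(0) = 0
G(1) = mex{} = 0
G(2) = mex{} = 0
G(3) = mex{} = 0
G(4) = mex{0} = 1
G(5) = mex{0} = 1
G(6) = mex{0} = 1
G(7) = mex{0,0} = 1
G(8) = mex{1,0,0} = 2
G(9) = mex{1,0,0,0} = 2
G(10) = mex{1,0,0,0} = 2
G(11) = mex{1,1,0,0,0} = 2
G(12) = mex{2,1,1,0,0} = 3
G(13) = mex{2,1,1,1,0} = 3
G(14) = mex{2,1,1,1,0} = 3
G(15) = mex{2,2,1,1,1} = 0
G(16) = mex{3,2,2,1,1} = 0
G(17) = mex{3,2,2,2,1} = 0
G(18) = mex{3,2,2,2,1} = 0
G(19) = mex{0,3,2,2,2} = 1

1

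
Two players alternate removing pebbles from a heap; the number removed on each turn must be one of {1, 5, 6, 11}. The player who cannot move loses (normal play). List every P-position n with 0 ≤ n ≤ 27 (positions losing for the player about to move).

G(0) = 0
G(1) = mex{0} = 1
G(2) = mex{1} = 0
G(3) = mex{0} = 1
G(4) = mex{1} = 0
G(5) = mex{0,0} = 1
G(6) = mex{1,1,0} = 2
G(7) = mex{2,0,1} = 3
G(8) = mex{3,1,0} = 2
G(9) = mex{2,0,1} = 3
G(10) = mex{3,1,0} = 2
G(11) = mex{2,2,1,0} = 3
G(12) = mex{3,3,2,1} = 0
G(13) = mex{0,2,3,0} = 1
G(14) = mex{1,3,2,1} = 0
G(15) = mex{0,2,3,0} = 1
G(16) = mex{1,3,2,1} = 0
G(17) = mex{0,0,3,2} = 1
G(18) = mex{1,1,0,3} = 2
G(19) = mex{2,0,1,2} = 3
G(20) = mex{3,1,0,3} = 2
G(21) = mex{2,0,1,2} = 3
G(22) = mex{3,1,0,3} = 2
G(23) = mex{2,2,1,0} = 3
G(24) = mex{3,3,2,1} = 0
G(25) = mex{0,2,3,0} = 1
G(26) = mex{1,3,2,1} = 0
G(27) = mex{0,2,3,0} = 1
P-positions are exactly the n with G(n) = 0.

0, 2, 4, 12, 14, 16, 24, 26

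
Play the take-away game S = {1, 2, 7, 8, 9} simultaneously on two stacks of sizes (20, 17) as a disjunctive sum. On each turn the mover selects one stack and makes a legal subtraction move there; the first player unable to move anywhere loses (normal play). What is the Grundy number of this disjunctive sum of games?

0

All stacks use S = {1, 2, 7, 8, 9}:
G(0) = 0
G(1) = mex{0} = 1
G(2) = mex{1,0} = 2
G(3) = mex{2,1} = 0
G(4) = mex{0,2} = 1
G(5) = mex{1,0} = 2
G(6) = mex{2,1} = 0
G(7) = mex{0,2,0} = 1
G(8) = mex{1,0,1,0} = 2
G(9) = mex{2,1,2,1,0} = 3
G(10) = mex{3,2,0,2,1} = 4
G(11) = mex{4,3,1,0,2} = 5
G(12) = mex{5,4,2,1,0} = 3
G(13) = mex{3,5,0,2,1} = 4
G(14) = mex{4,3,1,0,2} = 5
G(15) = mex{5,4,2,1,0} = 3
G(16) = mex{3,5,3,2,1} = 0
G(17) = mex{0,3,4,3,2} = 1
G(18) = mex{1,0,5,4,3} = 2
G(19) = mex{2,1,3,5,4} = 0
G(20) = mex{0,2,4,3,5} = 1
Stack A: G(20) = 1.
Stack B: G(17) = 1.
Combined Grundy value = 1 ⊕ 1 = 0.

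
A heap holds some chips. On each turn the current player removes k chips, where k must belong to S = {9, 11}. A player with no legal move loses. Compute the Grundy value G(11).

1

G(0) = 0
G(1) = mex{} = 0
G(2) = mex{} = 0
G(3) = mex{} = 0
G(4) = mex{} = 0
G(5) = mex{} = 0
G(6) = mex{} = 0
G(7) = mex{} = 0
G(8) = mex{} = 0
G(9) = mex{0} = 1
G(10) = mex{0} = 1
G(11) = mex{0,0} = 1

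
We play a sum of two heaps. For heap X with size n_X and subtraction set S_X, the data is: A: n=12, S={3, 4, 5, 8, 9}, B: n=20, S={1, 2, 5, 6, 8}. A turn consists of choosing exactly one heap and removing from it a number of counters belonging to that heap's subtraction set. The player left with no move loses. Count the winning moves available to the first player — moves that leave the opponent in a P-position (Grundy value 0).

2

Heap A, S = {3, 4, 5, 8, 9}:
G(0) = 0
G(1) = mex{} = 0
G(2) = mex{} = 0
G(3) = mex{0} = 1
G(4) = mex{0,0} = 1
G(5) = mex{0,0,0} = 1
G(6) = mex{1,0,0} = 2
G(7) = mex{1,1,0} = 2
G(8) = mex{1,1,1,0} = 2
G(9) = mex{2,1,1,0,0} = 3
G(10) = mex{2,2,1,0,0} = 3
G(11) = mex{2,2,2,1,0} = 3
G(12) = mex{3,2,2,1,1} = 0
G_A(12) = 0.
Heap B, S = {1, 2, 5, 6, 8}:
n :  0  1  2  3  4  5  6  7  8  9 10 11 12 13 14 15 16 17 18 19 20
G :  0  1  2  0  1  2  3  0  1  2  0  1  2  3  0  1  2  0  1  2  3
G_B(20) = 3.
Combined Grundy value = 0 ⊕ 3 = 3.
A winning move leaves total XOR = 0, i.e. changes one component's Grundy value g to g ⊕ X where X is the current total.
Heap A: need g' = 0⊕3 = 3. Options: 12−3→G=3, 12−4→G=2, 12−5→G=2, 12−8→G=1, 12−9→G=1. Hits: 1.
Heap B: need g' = 3⊕3 = 0. Options: 20−1→G=2, 20−2→G=1, 20−5→G=1, 20−6→G=0, 20−8→G=2. Hits: 1.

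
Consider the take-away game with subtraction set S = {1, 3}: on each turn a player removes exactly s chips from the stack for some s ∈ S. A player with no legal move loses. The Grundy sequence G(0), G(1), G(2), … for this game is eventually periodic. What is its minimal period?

G(0) = 0
G(1) = mex{0} = 1
G(2) = mex{1} = 0
G(3) = mex{0,0} = 1
G(4) = mex{1,1} = 0
G(5) = mex{0,0} = 1
G(6) = mex{1,1} = 0
G(7) = mex{0,0} = 1
G(8) = mex{1,1} = 0
G(9) = mex{0,0} = 1
G(10) = mex{1,1} = 0
G(11) = mex{0,0} = 1
G(12) = mex{1,1} = 0
G(13) = mex{0,0} = 1
G(14) = mex{1,1} = 0
G(n+2) = G(n) holds for n = 0,…,2 (a full window of length max(S) = 3), so the sequence is purely periodic with period 2.

2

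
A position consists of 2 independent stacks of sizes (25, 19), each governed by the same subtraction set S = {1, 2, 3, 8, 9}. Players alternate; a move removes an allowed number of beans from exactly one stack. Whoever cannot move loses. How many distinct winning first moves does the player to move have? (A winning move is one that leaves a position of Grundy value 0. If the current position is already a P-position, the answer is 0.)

All stacks use S = {1, 2, 3, 8, 9}:
n :  0  1  2  3  4  5  6  7  8  9 10 11 12 13 14 15 16 17 18 19 20 21 22 23 24 25
G :  0  1  2  3  0  1  2  3  4  5  0  1  2  3  0  1  2  3  4  5  0  1  2  3  0  1
Stack A: G(25) = 1.
Stack B: G(19) = 5.
Combined Grundy value = 1 ⊕ 5 = 4.
A winning move leaves total XOR = 0, i.e. changes one component's Grundy value g to g ⊕ X where X is the current total.
Stack A: need g' = 1⊕4 = 5. Options: 25−1→G=0, 25−2→G=3, 25−3→G=2, 25−8→G=3, 25−9→G=2. Hits: 0.
Stack B: need g' = 5⊕4 = 1. Options: 19−1→G=4, 19−2→G=3, 19−3→G=2, 19−8→G=1, 19−9→G=0. Hits: 1.

1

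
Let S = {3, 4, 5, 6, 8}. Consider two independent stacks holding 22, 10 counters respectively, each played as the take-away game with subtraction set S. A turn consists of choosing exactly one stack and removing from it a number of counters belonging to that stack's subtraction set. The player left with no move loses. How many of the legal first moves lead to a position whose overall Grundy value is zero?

All stacks use S = {3, 4, 5, 6, 8}:
n :  0  1  2  3  4  5  6  7  8  9 10 11 12 13 14 15 16 17 18 19 20 21 22
G :  0  0  0  1  1  1  2  2  2  3  3  0  0  0  1  1  1  2  2  2  3  3  0
Stack A: G(22) = 0.
Stack B: G(10) = 3.
Combined Grundy value = 0 ⊕ 3 = 3.
A winning move leaves total XOR = 0, i.e. changes one component's Grundy value g to g ⊕ X where X is the current total.
Stack A: need g' = 0⊕3 = 3. Options: 22−3→G=2, 22−4→G=2, 22−5→G=2, 22−6→G=1, 22−8→G=1. Hits: 0.
Stack B: need g' = 3⊕3 = 0. Options: 10−3→G=2, 10−4→G=2, 10−5→G=1, 10−6→G=1, 10−8→G=0. Hits: 1.

1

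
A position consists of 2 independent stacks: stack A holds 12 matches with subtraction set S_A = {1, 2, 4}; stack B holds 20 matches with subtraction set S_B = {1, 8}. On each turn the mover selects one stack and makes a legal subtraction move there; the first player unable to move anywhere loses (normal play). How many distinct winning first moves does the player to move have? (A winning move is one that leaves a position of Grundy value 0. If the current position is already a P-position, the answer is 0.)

0

Stack A, S = {1, 2, 4}:
n :  0  1  2  3  4  5  6  7  8  9 10 11 12
G :  0  1  2  0  1  2  0  1  2  0  1  2  0
G_A(12) = 0.
Stack B, S = {1, 8}:
n :  0  1  2  3  4  5  6  7  8  9 10 11 12 13 14 15 16 17 18 19 20
G :  0  1  0  1  0  1  0  1  2  0  1  0  1  0  1  0  1  2  0  1  0
G_B(20) = 0.
Combined Grundy value = 0 ⊕ 0 = 0.
A winning move leaves total XOR = 0, i.e. changes one component's Grundy value g to g ⊕ X where X is the current total.
Stack A: target g' = 0⊕0 = 0, but every legal move changes the Grundy value (mex property), so 0 moves.
Stack B: target g' = 0⊕0 = 0, but every legal move changes the Grundy value (mex property), so 0 moves.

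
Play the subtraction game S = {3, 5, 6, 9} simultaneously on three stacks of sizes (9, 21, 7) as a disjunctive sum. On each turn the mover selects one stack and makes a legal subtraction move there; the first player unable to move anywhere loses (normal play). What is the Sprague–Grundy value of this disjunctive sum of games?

2

All stacks use S = {3, 5, 6, 9}:
n :  0  1  2  3  4  5  6  7  8  9 10 11 12 13 14 15 16 17 18 19 20 21
G :  0  0  0  1  1  1  2  2  2  3  3  3  0  0  0  1  1  1  2  2  2  3
Stack A: G(9) = 3.
Stack B: G(21) = 3.
Stack C: G(7) = 2.
Combined Grundy value = 3 ⊕ 3 ⊕ 2 = 2.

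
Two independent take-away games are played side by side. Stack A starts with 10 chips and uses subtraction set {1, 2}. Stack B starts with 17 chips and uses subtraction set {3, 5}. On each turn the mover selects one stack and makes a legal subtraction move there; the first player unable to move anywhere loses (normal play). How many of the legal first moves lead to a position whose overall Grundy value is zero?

Stack A, S = {1, 2}:
n :  0  1  2  3  4  5  6  7  8  9 10
G :  0  1  2  0  1  2  0  1  2  0  1
G_A(10) = 1.
Stack B, S = {3, 5}:
n :  0  1  2  3  4  5  6  7  8  9 10 11 12 13 14 15 16 17
G :  0  0  0  1  1  1  2  2  0  0  0  1  1  1  2  2  0  0
G_B(17) = 0.
Combined Grundy value = 1 ⊕ 0 = 1.
A winning move leaves total XOR = 0, i.e. changes one component's Grundy value g to g ⊕ X where X is the current total.
Stack A: need g' = 1⊕1 = 0. Options: 10−1→G=0, 10−2→G=2. Hits: 1.
Stack B: need g' = 0⊕1 = 1. Options: 17−3→G=2, 17−5→G=1. Hits: 1.

2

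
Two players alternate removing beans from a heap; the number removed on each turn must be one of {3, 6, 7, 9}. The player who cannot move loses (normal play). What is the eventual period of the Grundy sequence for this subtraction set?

12

G(0) = 0
G(1) = mex{} = 0
G(2) = mex{} = 0
G(3) = mex{0} = 1
G(4) = mex{0} = 1
G(5) = mex{0} = 1
G(6) = mex{1,0} = 2
G(7) = mex{1,0,0} = 2
G(8) = mex{1,0,0} = 2
G(9) = mex{2,1,0,0} = 3
G(10) = mex{2,1,1,0} = 3
G(11) = mex{2,1,1,0} = 3
G(12) = mex{3,2,1,1} = 0
G(13) = mex{3,2,2,1} = 0
G(14) = mex{3,2,2,1} = 0
G(15) = mex{0,3,2,2} = 1
G(16) = mex{0,3,3,2} = 1
G(17) = mex{0,3,3,2} = 1
G(18) = mex{1,0,3,3} = 2
G(19) = mex{1,0,0,3} = 2
G(20) = mex{1,0,0,3} = 2
G(21) = mex{2,1,0,0} = 3
G(22) = mex{2,1,1,0} = 3
G(23) = mex{2,1,1,0} = 3
G(24) = mex{3,2,1,1} = 0
G(25) = mex{3,2,2,1} = 0
G(n+12) = G(n) holds for n = 0,…,8 (a full window of length max(S) = 9), so the sequence is purely periodic with period 12.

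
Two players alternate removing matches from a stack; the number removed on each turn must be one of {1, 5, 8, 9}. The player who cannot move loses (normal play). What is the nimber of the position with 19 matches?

G(0) = 0
G(1) = mex{0} = 1
G(2) = mex{1} = 0
G(3) = mex{0} = 1
G(4) = mex{1} = 0
G(5) = mex{0,0} = 1
G(6) = mex{1,1} = 0
G(7) = mex{0,0} = 1
G(8) = mex{1,1,0} = 2
G(9) = mex{2,0,1,0} = 3
G(10) = mex{3,1,0,1} = 2
G(11) = mex{2,0,1,0} = 3
G(12) = mex{3,1,0,1} = 2
G(13) = mex{2,2,1,0} = 3
G(14) = mex{3,3,0,1} = 2
G(15) = mex{2,2,1,0} = 3
G(16) = mex{3,3,2,1} = 0
G(17) = mex{0,2,3,2} = 1
G(18) = mex{1,3,2,3} = 0
G(19) = mex{0,2,3,2} = 1

1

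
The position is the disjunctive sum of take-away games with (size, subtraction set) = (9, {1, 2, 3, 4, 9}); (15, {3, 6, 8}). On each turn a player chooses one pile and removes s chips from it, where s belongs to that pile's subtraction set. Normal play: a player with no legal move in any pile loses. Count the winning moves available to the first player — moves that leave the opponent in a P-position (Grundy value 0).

1

Pile A, S = {1, 2, 3, 4, 9}:
n : 0 1 2 3 4 5 6 7 8 9
G : 0 1 2 3 4 0 1 2 3 4
G_A(9) = 4.
Pile B, S = {3, 6, 8}:
n :  0  1  2  3  4  5  6  7  8  9 10 11 12 13 14 15
G :  0  0  0  1  1  1  2  2  2  3  3  0  0  0  1  1
G_B(15) = 1.
Combined Grundy value = 4 ⊕ 1 = 5.
A winning move leaves total XOR = 0, i.e. changes one component's Grundy value g to g ⊕ X where X is the current total.
Pile A: need g' = 4⊕5 = 1. Options: 9−1→G=3, 9−2→G=2, 9−3→G=1, 9−4→G=0, 9−9→G=0. Hits: 1.
Pile B: need g' = 1⊕5 = 4. Options: 15−3→G=0, 15−6→G=3, 15−8→G=2. Hits: 0.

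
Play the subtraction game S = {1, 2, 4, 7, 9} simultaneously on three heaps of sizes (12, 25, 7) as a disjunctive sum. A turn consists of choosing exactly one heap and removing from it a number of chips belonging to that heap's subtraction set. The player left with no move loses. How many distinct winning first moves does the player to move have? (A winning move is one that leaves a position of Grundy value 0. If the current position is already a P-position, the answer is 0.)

0

All heaps use S = {1, 2, 4, 7, 9}:
G(0) = 0
G(1) = mex{0} = 1
G(2) = mex{1,0} = 2
G(3) = mex{2,1} = 0
G(4) = mex{0,2,0} = 1
G(5) = mex{1,0,1} = 2
G(6) = mex{2,1,2} = 0
G(7) = mex{0,2,0,0} = 1
G(8) = mex{1,0,1,1} = 2
G(9) = mex{2,1,2,2,0} = 3
G(10) = mex{3,2,0,0,1} = 4
G(11) = mex{4,3,1,1,2} = 0
G(12) = mex{0,4,2,2,0} = 1
G(13) = mex{1,0,3,0,1} = 2
G(14) = mex{2,1,4,1,2} = 0
G(15) = mex{0,2,0,2,0} = 1
G(16) = mex{1,0,1,3,1} = 2
G(17) = mex{2,1,2,4,2} = 0
G(18) = mex{0,2,0,0,3} = 1
G(19) = mex{1,0,1,1,4} = 2
G(20) = mex{2,1,2,2,0} = 3
G(21) = mex{3,2,0,0,1} = 4
G(22) = mex{4,3,1,1,2} = 0
G(23) = mex{0,4,2,2,0} = 1
G(24) = mex{1,0,3,0,1} = 2
G(25) = mex{2,1,4,1,2} = 0
Heap A: G(12) = 1.
Heap B: G(25) = 0.
Heap C: G(7) = 1.
Combined Grundy value = 1 ⊕ 0 ⊕ 1 = 0.
A winning move leaves total XOR = 0, i.e. changes one component's Grundy value g to g ⊕ X where X is the current total.
Heap A: target g' = 1⊕0 = 1, but every legal move changes the Grundy value (mex property), so 0 moves.
Heap B: target g' = 0⊕0 = 0, but every legal move changes the Grundy value (mex property), so 0 moves.
Heap C: target g' = 1⊕0 = 1, but every legal move changes the Grundy value (mex property), so 0 moves.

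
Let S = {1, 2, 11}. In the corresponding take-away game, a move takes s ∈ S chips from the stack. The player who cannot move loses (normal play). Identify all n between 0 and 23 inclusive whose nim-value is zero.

0, 3, 6, 9, 12, 15, 18, 21

G(0) = 0
G(1) = mex{0} = 1
G(2) = mex{1,0} = 2
G(3) = mex{2,1} = 0
G(4) = mex{0,2} = 1
G(5) = mex{1,0} = 2
G(6) = mex{2,1} = 0
G(7) = mex{0,2} = 1
G(8) = mex{1,0} = 2
G(9) = mex{2,1} = 0
G(10) = mex{0,2} = 1
G(11) = mex{1,0,0} = 2
G(12) = mex{2,1,1} = 0
G(13) = mex{0,2,2} = 1
G(14) = mex{1,0,0} = 2
G(15) = mex{2,1,1} = 0
G(16) = mex{0,2,2} = 1
G(17) = mex{1,0,0} = 2
G(18) = mex{2,1,1} = 0
G(19) = mex{0,2,2} = 1
G(20) = mex{1,0,0} = 2
G(21) = mex{2,1,1} = 0
G(22) = mex{0,2,2} = 1
G(23) = mex{1,0,0} = 2
P-positions are exactly the n with G(n) = 0.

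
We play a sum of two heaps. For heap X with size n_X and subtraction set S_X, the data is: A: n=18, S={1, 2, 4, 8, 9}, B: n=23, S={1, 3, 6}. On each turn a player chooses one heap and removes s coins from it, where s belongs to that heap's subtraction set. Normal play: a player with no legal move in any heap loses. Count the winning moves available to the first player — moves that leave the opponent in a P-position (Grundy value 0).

Heap A, S = {1, 2, 4, 8, 9}:
n :  0  1  2  3  4  5  6  7  8  9 10 11 12 13 14 15 16 17 18
G :  0  1  2  0  1  2  0  1  2  3  4  5  3  0  1  2  0  1  2
G_A(18) = 2.
Heap B, S = {1, 3, 6}:
G(0) = 0
G(1) = mex{0} = 1
G(2) = mex{1} = 0
G(3) = mex{0,0} = 1
G(4) = mex{1,1} = 0
G(5) = mex{0,0} = 1
G(6) = mex{1,1,0} = 2
G(7) = mex{2,0,1} = 3
G(8) = mex{3,1,0} = 2
G(9) = mex{2,2,1} = 0
G(10) = mex{0,3,0} = 1
G(11) = mex{1,2,1} = 0
G(12) = mex{0,0,2} = 1
G(13) = mex{1,1,3} = 0
G(14) = mex{0,0,2} = 1
G(15) = mex{1,1,0} = 2
G(16) = mex{2,0,1} = 3
G(17) = mex{3,1,0} = 2
G(18) = mex{2,2,1} = 0
G(19) = mex{0,3,0} = 1
G(20) = mex{1,2,1} = 0
G(21) = mex{0,0,2} = 1
G(22) = mex{1,1,3} = 0
G(23) = mex{0,0,2} = 1
G_B(23) = 1.
Combined Grundy value = 2 ⊕ 1 = 3.
A winning move leaves total XOR = 0, i.e. changes one component's Grundy value g to g ⊕ X where X is the current total.
Heap A: need g' = 2⊕3 = 1. Options: 18−1→G=1, 18−2→G=0, 18−4→G=1, 18−8→G=4, 18−9→G=3. Hits: 2.
Heap B: need g' = 1⊕3 = 2. Options: 23−1→G=0, 23−3→G=0, 23−6→G=2. Hits: 1.

3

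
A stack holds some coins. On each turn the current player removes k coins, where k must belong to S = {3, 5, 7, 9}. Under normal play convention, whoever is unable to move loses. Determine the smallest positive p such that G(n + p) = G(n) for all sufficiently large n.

n :  0  1  2  3  4  5  6  7  8  9 10 11 12 13 14 15 16 17 18 19 20 21 22 23 24 25
G :  0  0  0  1  1  1  2  2  2  3  3  3  0  0  0  1  1  1  2  2  2  3  3  3  0  0
G(n+12) = G(n) holds for n = 0,…,8 (a full window of length max(S) = 9), so the sequence is purely periodic with period 12.

12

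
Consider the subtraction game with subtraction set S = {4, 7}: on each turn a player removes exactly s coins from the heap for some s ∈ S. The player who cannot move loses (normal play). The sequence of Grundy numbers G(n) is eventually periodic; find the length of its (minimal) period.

G(0) = 0
G(1) = mex{} = 0
G(2) = mex{} = 0
G(3) = mex{} = 0
G(4) = mex{0} = 1
G(5) = mex{0} = 1
G(6) = mex{0} = 1
G(7) = mex{0,0} = 1
G(8) = mex{1,0} = 2
G(9) = mex{1,0} = 2
G(10) = mex{1,0} = 2
G(11) = mex{1,1} = 0
G(12) = mex{2,1} = 0
G(13) = mex{2,1} = 0
G(14) = mex{2,1} = 0
G(15) = mex{0,2} = 1
G(16) = mex{0,2} = 1
G(17) = mex{0,2} = 1
G(18) = mex{0,0} = 1
G(19) = mex{1,0} = 2
G(20) = mex{1,0} = 2
G(21) = mex{1,0} = 2
G(22) = mex{1,1} = 0
G(23) = mex{2,1} = 0
G(n+11) = G(n) holds for n = 0,…,6 (a full window of length max(S) = 7), so the sequence is purely periodic with period 11.

11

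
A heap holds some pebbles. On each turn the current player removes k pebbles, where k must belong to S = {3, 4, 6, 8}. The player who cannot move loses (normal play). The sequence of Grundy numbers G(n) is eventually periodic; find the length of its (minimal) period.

11

n :  0  1  2  3  4  5  6  7  8  9 10 11 12 13 14 15 16 17 18 19 20 21 22 23
G :  0  0  0  1  1  1  2  2  2  3  3  0  0  0  1  1  1  2  2  2  3  3  0  0
G(n+11) = G(n) holds for n = 0,…,7 (a full window of length max(S) = 8), so the sequence is purely periodic with period 11.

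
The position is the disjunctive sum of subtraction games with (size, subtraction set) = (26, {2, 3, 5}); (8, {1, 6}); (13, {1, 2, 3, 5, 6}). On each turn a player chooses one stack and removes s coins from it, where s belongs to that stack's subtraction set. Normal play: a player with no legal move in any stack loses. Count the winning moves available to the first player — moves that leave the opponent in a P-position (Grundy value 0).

Stack A, S = {2, 3, 5}:
n :  0  1  2  3  4  5  6  7  8  9 10 11 12 13 14 15 16 17 18 19 20 21 22 23 24 25 26
G :  0  0  1  1  2  2  3  0  0  1  1  2  2  3  0  0  1  1  2  2  3  0  0  1  1  2  2
G_A(26) = 2.
Stack B, S = {1, 6}:
n : 0 1 2 3 4 5 6 7 8
G : 0 1 0 1 0 1 2 0 1
G_B(8) = 1.
Stack C, S = {1, 2, 3, 5, 6}:
n :  0  1  2  3  4  5  6  7  8  9 10 11 12 13
G :  0  1  2  3  0  1  2  3  0  1  2  3  0  1
G_C(13) = 1.
Combined Grundy value = 2 ⊕ 1 ⊕ 1 = 2.
A winning move leaves total XOR = 0, i.e. changes one component's Grundy value g to g ⊕ X where X is the current total.
Stack A: need g' = 2⊕2 = 0. Options: 26−2→G=1, 26−3→G=1, 26−5→G=0. Hits: 1.
Stack B: need g' = 1⊕2 = 3. Options: 8−1→G=0, 8−6→G=0. Hits: 0.
Stack C: need g' = 1⊕2 = 3. Options: 13−1→G=0, 13−2→G=3, 13−3→G=2, 13−5→G=0, 13−6→G=3. Hits: 2.

3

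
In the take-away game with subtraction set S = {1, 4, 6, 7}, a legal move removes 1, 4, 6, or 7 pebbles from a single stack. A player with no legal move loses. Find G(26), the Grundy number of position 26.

n :  0  1  2  3  4  5  6  7  8  9 10 11 12 13 14 15 16 17 18 19 20 21 22 23 24 25 26
G :  0  1  0  1  2  0  1  2  3  2  0  1  2  0  1  0  1  2  0  1  2  3  2  0  1  2  0

0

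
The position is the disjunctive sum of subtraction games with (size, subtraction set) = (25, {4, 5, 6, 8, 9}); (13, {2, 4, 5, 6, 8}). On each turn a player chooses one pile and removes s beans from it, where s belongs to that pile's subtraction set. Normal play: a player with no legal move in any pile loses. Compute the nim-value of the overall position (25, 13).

2

Pile A, S = {4, 5, 6, 8, 9}:
n :  0  1  2  3  4  5  6  7  8  9 10 11 12 13 14 15 16 17 18 19 20 21 22 23 24 25
G :  0  0  0  0  1  1  1  1  2  2  2  2  3  0  0  0  0  1  1  1  1  2  2  2  2  3
G_A(25) = 3.
Pile B, S = {2, 4, 5, 6, 8}:
n :  0  1  2  3  4  5  6  7  8  9 10 11 12 13
G :  0  0  1  1  2  2  3  3  4  4  0  0  1  1
G_B(13) = 1.
Combined Grundy value = 3 ⊕ 1 = 2.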